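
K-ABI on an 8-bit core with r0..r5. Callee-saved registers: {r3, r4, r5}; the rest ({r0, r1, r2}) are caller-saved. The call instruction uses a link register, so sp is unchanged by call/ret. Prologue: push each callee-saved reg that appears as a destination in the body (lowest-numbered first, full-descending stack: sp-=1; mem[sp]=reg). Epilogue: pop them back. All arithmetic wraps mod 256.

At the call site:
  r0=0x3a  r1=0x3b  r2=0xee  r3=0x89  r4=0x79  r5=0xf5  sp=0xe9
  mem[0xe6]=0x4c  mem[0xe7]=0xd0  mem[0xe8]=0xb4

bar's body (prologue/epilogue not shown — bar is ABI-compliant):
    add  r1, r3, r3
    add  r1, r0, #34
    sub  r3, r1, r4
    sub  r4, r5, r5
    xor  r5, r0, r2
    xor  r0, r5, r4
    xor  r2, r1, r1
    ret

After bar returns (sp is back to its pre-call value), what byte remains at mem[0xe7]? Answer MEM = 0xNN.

MEM = 0x79

prologue: push r3 → mem[0xe8]=0x89, sp=0xe8
prologue: push r4 → mem[0xe7]=0x79, sp=0xe7
prologue: push r5 → mem[0xe6]=0xf5, sp=0xe6
body[0] add  r1, r3, r3 → r1=0x12
body[1] add  r1, r0, #34 → r1=0x5c
body[2] sub  r3, r1, r4 → r3=0xe3
body[3] sub  r4, r5, r5 → r4=0x00
body[4] xor  r5, r0, r2 → r5=0xd4
body[5] xor  r0, r5, r4 → r0=0xd4
body[6] xor  r2, r1, r1 → r2=0x00
epilogue: pop r5=0xf5, sp=0xe7
epilogue: pop r4=0x79, sp=0xe8
epilogue: pop r3=0x89, sp=0xe9
prologue pushed ['r3', 'r4', 'r5'] at ['0xe8', '0xe7', '0xe6']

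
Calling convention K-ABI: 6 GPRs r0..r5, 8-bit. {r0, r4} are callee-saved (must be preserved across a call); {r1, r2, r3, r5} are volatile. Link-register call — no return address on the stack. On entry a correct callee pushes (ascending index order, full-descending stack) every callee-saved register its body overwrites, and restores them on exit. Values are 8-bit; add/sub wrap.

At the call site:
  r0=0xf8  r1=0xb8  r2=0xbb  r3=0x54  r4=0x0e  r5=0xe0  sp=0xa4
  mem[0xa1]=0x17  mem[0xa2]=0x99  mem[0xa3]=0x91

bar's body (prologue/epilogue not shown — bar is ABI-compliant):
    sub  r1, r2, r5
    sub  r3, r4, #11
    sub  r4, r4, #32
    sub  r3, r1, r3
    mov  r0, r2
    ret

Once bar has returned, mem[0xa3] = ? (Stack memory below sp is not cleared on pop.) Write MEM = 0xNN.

prologue: push r0 -> mem[0xa3]=0xf8, sp=0xa3
prologue: push r4 -> mem[0xa2]=0x0e, sp=0xa2
body[0] sub  r1, r2, r5 -> r1=0xdb
body[1] sub  r3, r4, #11 -> r3=0x03
body[2] sub  r4, r4, #32 -> r4=0xee
body[3] sub  r3, r1, r3 -> r3=0xd8
body[4] mov  r0, r2 -> r0=0xbb
epilogue: pop r4=0x0e, sp=0xa3
epilogue: pop r0=0xf8, sp=0xa4
prologue pushed ['r0', 'r4'] at ['0xa3', '0xa2']

MEM = 0xf8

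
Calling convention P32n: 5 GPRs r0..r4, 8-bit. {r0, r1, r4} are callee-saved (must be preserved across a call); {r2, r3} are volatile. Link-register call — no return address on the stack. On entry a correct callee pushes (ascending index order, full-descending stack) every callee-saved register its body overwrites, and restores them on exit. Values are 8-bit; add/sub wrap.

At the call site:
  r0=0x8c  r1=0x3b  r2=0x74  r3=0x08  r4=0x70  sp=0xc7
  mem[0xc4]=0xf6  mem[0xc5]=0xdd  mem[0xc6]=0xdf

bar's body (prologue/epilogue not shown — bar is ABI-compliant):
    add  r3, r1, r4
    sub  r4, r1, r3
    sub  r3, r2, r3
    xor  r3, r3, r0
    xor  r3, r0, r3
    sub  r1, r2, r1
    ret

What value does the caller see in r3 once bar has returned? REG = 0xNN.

prologue: push r1 -> mem[0xc6]=0x3b, sp=0xc6
prologue: push r4 -> mem[0xc5]=0x70, sp=0xc5
body[0] add  r3, r1, r4 -> r3=0xab
body[1] sub  r4, r1, r3 -> r4=0x90
body[2] sub  r3, r2, r3 -> r3=0xc9
body[3] xor  r3, r3, r0 -> r3=0x45
body[4] xor  r3, r0, r3 -> r3=0xc9
body[5] sub  r1, r2, r1 -> r1=0x39
epilogue: pop r4=0x70, sp=0xc6
epilogue: pop r1=0x3b, sp=0xc7
r3 is caller-saved -> body value

REG = 0xc9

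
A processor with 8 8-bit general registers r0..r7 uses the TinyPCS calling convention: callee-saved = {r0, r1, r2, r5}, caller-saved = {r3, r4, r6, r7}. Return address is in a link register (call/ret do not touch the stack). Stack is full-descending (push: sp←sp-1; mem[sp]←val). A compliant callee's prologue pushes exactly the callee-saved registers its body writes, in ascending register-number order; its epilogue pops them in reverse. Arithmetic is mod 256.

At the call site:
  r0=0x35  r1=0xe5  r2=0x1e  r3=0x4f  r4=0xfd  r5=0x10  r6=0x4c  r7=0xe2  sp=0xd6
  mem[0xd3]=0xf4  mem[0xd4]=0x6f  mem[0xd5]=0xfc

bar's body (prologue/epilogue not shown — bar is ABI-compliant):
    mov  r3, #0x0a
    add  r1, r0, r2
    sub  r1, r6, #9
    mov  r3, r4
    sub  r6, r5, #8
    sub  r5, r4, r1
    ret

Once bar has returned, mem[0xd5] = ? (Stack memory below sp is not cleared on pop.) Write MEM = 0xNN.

prologue: push r1 → mem[0xd5]=0xe5, sp=0xd5
prologue: push r5 → mem[0xd4]=0x10, sp=0xd4
body[0] mov  r3, #0x0a → r3=0x0a
body[1] add  r1, r0, r2 → r1=0x53
body[2] sub  r1, r6, #9 → r1=0x43
body[3] mov  r3, r4 → r3=0xfd
body[4] sub  r6, r5, #8 → r6=0x08
body[5] sub  r5, r4, r1 → r5=0xba
epilogue: pop r5=0x10, sp=0xd5
epilogue: pop r1=0xe5, sp=0xd6
prologue pushed ['r1', 'r5'] at ['0xd5', '0xd4']

MEM = 0xe5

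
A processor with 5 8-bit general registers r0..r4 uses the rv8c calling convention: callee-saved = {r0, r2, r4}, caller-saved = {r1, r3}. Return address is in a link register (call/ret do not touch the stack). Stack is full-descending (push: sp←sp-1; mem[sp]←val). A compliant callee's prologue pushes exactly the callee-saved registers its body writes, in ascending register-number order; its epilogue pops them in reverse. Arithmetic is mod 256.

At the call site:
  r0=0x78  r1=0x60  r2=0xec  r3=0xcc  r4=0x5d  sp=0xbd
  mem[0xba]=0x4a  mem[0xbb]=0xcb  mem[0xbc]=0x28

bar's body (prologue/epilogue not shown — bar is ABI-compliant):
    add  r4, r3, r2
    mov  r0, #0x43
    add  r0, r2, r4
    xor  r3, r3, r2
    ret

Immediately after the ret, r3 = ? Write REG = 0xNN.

prologue: push r0 → mem[0xbc]=0x78, sp=0xbc
prologue: push r4 → mem[0xbb]=0x5d, sp=0xbb
body[0] add  r4, r3, r2 → r4=0xb8
body[1] mov  r0, #0x43 → r0=0x43
body[2] add  r0, r2, r4 → r0=0xa4
body[3] xor  r3, r3, r2 → r3=0x20
epilogue: pop r4=0x5d, sp=0xbc
epilogue: pop r0=0x78, sp=0xbd
r3 is caller-saved → body value

REG = 0x20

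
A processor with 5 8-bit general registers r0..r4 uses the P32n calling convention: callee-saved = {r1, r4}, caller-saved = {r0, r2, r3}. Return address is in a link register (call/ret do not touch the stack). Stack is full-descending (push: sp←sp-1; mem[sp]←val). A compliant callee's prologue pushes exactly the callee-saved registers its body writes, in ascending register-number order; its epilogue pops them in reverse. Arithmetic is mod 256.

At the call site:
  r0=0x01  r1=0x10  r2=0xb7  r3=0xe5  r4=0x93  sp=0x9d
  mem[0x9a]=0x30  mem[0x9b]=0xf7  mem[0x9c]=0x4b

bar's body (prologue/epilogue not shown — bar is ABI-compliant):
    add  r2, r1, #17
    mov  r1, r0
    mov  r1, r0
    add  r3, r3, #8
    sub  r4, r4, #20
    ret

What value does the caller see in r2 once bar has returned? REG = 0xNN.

REG = 0x21

prologue: push r1 → mem[0x9c]=0x10, sp=0x9c
prologue: push r4 → mem[0x9b]=0x93, sp=0x9b
body[0] add  r2, r1, #17 → r2=0x21
body[1] mov  r1, r0 → r1=0x01
body[2] mov  r1, r0 → r1=0x01
body[3] add  r3, r3, #8 → r3=0xed
body[4] sub  r4, r4, #20 → r4=0x7f
epilogue: pop r4=0x93, sp=0x9c
epilogue: pop r1=0x10, sp=0x9d
r2 is caller-saved → body value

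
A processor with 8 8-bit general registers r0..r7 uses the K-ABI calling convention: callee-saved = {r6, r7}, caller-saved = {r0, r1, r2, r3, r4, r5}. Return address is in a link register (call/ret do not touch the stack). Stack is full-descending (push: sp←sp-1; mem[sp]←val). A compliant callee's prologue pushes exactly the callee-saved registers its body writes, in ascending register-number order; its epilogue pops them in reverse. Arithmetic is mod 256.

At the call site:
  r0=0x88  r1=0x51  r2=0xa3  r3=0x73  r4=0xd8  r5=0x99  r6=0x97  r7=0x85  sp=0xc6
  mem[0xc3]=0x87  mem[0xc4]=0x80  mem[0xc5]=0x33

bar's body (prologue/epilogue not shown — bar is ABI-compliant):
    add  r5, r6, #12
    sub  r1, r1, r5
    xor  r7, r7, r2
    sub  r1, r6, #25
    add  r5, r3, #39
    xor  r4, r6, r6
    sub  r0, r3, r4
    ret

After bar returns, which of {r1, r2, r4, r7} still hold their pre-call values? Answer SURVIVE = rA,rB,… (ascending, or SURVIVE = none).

prologue: push r7 → mem[0xc5]=0x85, sp=0xc5
body[0] add  r5, r6, #12 → r5=0xa3
body[1] sub  r1, r1, r5 → r1=0xae
body[2] xor  r7, r7, r2 → r7=0x26
body[3] sub  r1, r6, #25 → r1=0x7e
body[4] add  r5, r3, #39 → r5=0x9a
body[5] xor  r4, r6, r6 → r4=0x00
body[6] sub  r0, r3, r4 → r0=0x73
epilogue: pop r7=0x85, sp=0xc6
r1: caller-saved, written=True
r2: caller-saved, written=False
r4: caller-saved, written=True
r7: callee-saved, written=True

SURVIVE = r2,r7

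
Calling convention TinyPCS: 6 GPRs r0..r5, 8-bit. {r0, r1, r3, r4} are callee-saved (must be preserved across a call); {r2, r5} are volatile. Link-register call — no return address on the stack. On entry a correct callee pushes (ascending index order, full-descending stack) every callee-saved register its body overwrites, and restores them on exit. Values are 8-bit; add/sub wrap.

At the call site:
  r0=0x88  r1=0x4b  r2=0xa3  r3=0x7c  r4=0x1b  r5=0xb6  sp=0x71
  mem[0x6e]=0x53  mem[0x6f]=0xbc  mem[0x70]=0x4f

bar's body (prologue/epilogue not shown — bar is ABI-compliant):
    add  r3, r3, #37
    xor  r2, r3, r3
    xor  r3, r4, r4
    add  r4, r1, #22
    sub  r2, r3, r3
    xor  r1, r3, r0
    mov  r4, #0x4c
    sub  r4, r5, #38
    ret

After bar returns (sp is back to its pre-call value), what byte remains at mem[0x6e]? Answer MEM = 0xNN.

prologue: push r1 → mem[0x70]=0x4b, sp=0x70
prologue: push r3 → mem[0x6f]=0x7c, sp=0x6f
prologue: push r4 → mem[0x6e]=0x1b, sp=0x6e
body[0] add  r3, r3, #37 → r3=0xa1
body[1] xor  r2, r3, r3 → r2=0x00
body[2] xor  r3, r4, r4 → r3=0x00
body[3] add  r4, r1, #22 → r4=0x61
body[4] sub  r2, r3, r3 → r2=0x00
body[5] xor  r1, r3, r0 → r1=0x88
body[6] mov  r4, #0x4c → r4=0x4c
body[7] sub  r4, r5, #38 → r4=0x90
epilogue: pop r4=0x1b, sp=0x6f
epilogue: pop r3=0x7c, sp=0x70
epilogue: pop r1=0x4b, sp=0x71
prologue pushed ['r1', 'r3', 'r4'] at ['0x70', '0x6f', '0x6e']

MEM = 0x1b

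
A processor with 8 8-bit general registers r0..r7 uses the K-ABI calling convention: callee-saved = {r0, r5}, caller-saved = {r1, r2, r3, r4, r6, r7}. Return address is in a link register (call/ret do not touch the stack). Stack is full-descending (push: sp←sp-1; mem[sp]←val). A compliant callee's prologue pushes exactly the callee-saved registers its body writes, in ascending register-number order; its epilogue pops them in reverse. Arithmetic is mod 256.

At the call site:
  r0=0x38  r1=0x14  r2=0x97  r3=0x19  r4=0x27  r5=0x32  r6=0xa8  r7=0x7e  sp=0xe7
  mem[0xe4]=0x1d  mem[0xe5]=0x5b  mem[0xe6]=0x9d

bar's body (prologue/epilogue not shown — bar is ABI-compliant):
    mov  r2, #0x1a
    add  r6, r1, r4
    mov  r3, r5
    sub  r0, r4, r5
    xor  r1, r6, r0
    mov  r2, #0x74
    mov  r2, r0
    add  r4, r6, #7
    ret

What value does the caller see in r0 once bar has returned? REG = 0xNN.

REG = 0x38

prologue: push r0 → mem[0xe6]=0x38, sp=0xe6
body[0] mov  r2, #0x1a → r2=0x1a
body[1] add  r6, r1, r4 → r6=0x3b
body[2] mov  r3, r5 → r3=0x32
body[3] sub  r0, r4, r5 → r0=0xf5
body[4] xor  r1, r6, r0 → r1=0xce
body[5] mov  r2, #0x74 → r2=0x74
body[6] mov  r2, r0 → r2=0xf5
body[7] add  r4, r6, #7 → r4=0x42
epilogue: pop r0=0x38, sp=0xe7
r0 is callee-saved → restored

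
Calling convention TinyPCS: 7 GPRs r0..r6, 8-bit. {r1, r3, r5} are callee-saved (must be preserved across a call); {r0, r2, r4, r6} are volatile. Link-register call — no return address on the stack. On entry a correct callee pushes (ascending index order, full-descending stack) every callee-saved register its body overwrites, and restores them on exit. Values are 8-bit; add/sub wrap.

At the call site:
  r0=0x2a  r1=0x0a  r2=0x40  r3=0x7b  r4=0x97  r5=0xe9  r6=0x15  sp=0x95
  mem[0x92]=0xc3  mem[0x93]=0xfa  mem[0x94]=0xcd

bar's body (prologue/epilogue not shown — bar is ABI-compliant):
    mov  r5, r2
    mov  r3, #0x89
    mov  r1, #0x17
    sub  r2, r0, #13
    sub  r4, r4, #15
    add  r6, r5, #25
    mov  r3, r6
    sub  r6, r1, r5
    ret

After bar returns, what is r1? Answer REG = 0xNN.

prologue: push r1 -> mem[0x94]=0x0a, sp=0x94
prologue: push r3 -> mem[0x93]=0x7b, sp=0x93
prologue: push r5 -> mem[0x92]=0xe9, sp=0x92
body[0] mov  r5, r2 -> r5=0x40
body[1] mov  r3, #0x89 -> r3=0x89
body[2] mov  r1, #0x17 -> r1=0x17
body[3] sub  r2, r0, #13 -> r2=0x1d
body[4] sub  r4, r4, #15 -> r4=0x88
body[5] add  r6, r5, #25 -> r6=0x59
body[6] mov  r3, r6 -> r3=0x59
body[7] sub  r6, r1, r5 -> r6=0xd7
epilogue: pop r5=0xe9, sp=0x93
epilogue: pop r3=0x7b, sp=0x94
epilogue: pop r1=0x0a, sp=0x95
r1 is callee-saved -> restored

REG = 0x0a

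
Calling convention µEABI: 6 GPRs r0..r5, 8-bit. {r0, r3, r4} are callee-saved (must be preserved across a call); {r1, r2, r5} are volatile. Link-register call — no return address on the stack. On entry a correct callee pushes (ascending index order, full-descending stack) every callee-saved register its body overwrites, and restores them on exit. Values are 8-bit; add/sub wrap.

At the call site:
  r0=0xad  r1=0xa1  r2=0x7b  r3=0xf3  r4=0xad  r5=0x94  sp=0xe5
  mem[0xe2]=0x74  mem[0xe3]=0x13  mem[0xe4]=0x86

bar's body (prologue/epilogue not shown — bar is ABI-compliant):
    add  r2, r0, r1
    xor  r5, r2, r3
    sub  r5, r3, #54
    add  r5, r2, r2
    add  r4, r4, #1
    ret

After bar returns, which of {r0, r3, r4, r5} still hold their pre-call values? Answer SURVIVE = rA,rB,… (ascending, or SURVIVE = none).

SURVIVE = r0,r3,r4

prologue: push r4 -> mem[0xe4]=0xad, sp=0xe4
body[0] add  r2, r0, r1 -> r2=0x4e
body[1] xor  r5, r2, r3 -> r5=0xbd
body[2] sub  r5, r3, #54 -> r5=0xbd
body[3] add  r5, r2, r2 -> r5=0x9c
body[4] add  r4, r4, #1 -> r4=0xae
epilogue: pop r4=0xad, sp=0xe5
r0: callee-saved, written=False
r3: callee-saved, written=False
r4: callee-saved, written=True
r5: caller-saved, written=True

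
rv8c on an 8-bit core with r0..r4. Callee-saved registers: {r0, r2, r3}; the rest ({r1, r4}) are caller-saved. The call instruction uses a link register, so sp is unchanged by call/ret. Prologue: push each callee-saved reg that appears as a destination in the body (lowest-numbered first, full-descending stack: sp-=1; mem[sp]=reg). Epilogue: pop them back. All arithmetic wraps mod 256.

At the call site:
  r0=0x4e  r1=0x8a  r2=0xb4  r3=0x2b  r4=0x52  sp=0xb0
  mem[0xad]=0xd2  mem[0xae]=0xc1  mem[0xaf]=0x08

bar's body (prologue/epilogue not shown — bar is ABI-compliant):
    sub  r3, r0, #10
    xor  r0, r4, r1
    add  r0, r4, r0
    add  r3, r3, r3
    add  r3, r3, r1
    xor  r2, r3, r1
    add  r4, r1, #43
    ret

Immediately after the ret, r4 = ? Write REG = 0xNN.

REG = 0xb5

prologue: push r0 -> mem[0xaf]=0x4e, sp=0xaf
prologue: push r2 -> mem[0xae]=0xb4, sp=0xae
prologue: push r3 -> mem[0xad]=0x2b, sp=0xad
body[0] sub  r3, r0, #10 -> r3=0x44
body[1] xor  r0, r4, r1 -> r0=0xd8
body[2] add  r0, r4, r0 -> r0=0x2a
body[3] add  r3, r3, r3 -> r3=0x88
body[4] add  r3, r3, r1 -> r3=0x12
body[5] xor  r2, r3, r1 -> r2=0x98
body[6] add  r4, r1, #43 -> r4=0xb5
epilogue: pop r3=0x2b, sp=0xae
epilogue: pop r2=0xb4, sp=0xaf
epilogue: pop r0=0x4e, sp=0xb0
r4 is caller-saved -> body value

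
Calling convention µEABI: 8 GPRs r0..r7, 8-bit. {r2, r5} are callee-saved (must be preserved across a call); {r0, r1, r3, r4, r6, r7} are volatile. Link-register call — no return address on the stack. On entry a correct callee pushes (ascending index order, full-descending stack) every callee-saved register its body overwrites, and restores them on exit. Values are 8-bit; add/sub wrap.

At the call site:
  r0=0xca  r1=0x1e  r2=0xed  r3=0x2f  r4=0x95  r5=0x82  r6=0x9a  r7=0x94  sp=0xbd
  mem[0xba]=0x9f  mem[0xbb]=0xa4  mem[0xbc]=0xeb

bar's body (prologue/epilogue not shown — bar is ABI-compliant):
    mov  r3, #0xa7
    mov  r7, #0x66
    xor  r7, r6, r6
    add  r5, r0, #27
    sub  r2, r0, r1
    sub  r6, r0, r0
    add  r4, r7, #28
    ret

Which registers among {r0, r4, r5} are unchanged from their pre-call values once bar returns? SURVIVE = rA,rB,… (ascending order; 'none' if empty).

prologue: push r2 -> mem[0xbc]=0xed, sp=0xbc
prologue: push r5 -> mem[0xbb]=0x82, sp=0xbb
body[0] mov  r3, #0xa7 -> r3=0xa7
body[1] mov  r7, #0x66 -> r7=0x66
body[2] xor  r7, r6, r6 -> r7=0x00
body[3] add  r5, r0, #27 -> r5=0xe5
body[4] sub  r2, r0, r1 -> r2=0xac
body[5] sub  r6, r0, r0 -> r6=0x00
body[6] add  r4, r7, #28 -> r4=0x1c
epilogue: pop r5=0x82, sp=0xbc
epilogue: pop r2=0xed, sp=0xbd
r0: caller-saved, written=False
r4: caller-saved, written=True
r5: callee-saved, written=True

SURVIVE = r0,r5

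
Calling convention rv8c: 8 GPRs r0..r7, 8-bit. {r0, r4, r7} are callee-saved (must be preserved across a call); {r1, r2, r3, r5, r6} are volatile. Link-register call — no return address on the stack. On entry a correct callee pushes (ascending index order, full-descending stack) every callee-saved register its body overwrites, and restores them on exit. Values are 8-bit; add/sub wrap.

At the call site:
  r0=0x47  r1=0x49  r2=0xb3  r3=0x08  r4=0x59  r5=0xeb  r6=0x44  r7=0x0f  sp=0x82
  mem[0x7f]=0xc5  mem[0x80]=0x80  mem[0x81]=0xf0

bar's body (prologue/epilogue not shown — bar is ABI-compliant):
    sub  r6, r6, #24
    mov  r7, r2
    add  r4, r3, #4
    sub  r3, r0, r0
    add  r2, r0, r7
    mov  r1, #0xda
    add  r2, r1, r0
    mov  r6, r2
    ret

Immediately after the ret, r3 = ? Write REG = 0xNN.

prologue: push r4 → mem[0x81]=0x59, sp=0x81
prologue: push r7 → mem[0x80]=0x0f, sp=0x80
body[0] sub  r6, r6, #24 → r6=0x2c
body[1] mov  r7, r2 → r7=0xb3
body[2] add  r4, r3, #4 → r4=0x0c
body[3] sub  r3, r0, r0 → r3=0x00
body[4] add  r2, r0, r7 → r2=0xfa
body[5] mov  r1, #0xda → r1=0xda
body[6] add  r2, r1, r0 → r2=0x21
body[7] mov  r6, r2 → r6=0x21
epilogue: pop r7=0x0f, sp=0x81
epilogue: pop r4=0x59, sp=0x82
r3 is caller-saved → body value

REG = 0x00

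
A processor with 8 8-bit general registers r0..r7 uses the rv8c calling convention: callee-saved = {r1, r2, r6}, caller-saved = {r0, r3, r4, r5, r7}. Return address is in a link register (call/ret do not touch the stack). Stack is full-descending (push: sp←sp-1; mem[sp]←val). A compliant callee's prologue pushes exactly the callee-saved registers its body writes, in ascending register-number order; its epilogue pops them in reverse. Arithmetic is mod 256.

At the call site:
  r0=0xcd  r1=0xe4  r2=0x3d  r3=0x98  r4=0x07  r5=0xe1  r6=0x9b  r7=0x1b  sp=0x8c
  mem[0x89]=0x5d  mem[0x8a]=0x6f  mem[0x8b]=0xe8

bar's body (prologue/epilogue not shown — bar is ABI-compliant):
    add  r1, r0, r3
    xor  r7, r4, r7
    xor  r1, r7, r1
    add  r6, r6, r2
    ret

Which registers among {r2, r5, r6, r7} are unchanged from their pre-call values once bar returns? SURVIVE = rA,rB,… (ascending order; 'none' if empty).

SURVIVE = r2,r5,r6

prologue: push r1 -> mem[0x8b]=0xe4, sp=0x8b
prologue: push r6 -> mem[0x8a]=0x9b, sp=0x8a
body[0] add  r1, r0, r3 -> r1=0x65
body[1] xor  r7, r4, r7 -> r7=0x1c
body[2] xor  r1, r7, r1 -> r1=0x79
body[3] add  r6, r6, r2 -> r6=0xd8
epilogue: pop r6=0x9b, sp=0x8b
epilogue: pop r1=0xe4, sp=0x8c
r2: callee-saved, written=False
r5: caller-saved, written=False
r6: callee-saved, written=True
r7: caller-saved, written=True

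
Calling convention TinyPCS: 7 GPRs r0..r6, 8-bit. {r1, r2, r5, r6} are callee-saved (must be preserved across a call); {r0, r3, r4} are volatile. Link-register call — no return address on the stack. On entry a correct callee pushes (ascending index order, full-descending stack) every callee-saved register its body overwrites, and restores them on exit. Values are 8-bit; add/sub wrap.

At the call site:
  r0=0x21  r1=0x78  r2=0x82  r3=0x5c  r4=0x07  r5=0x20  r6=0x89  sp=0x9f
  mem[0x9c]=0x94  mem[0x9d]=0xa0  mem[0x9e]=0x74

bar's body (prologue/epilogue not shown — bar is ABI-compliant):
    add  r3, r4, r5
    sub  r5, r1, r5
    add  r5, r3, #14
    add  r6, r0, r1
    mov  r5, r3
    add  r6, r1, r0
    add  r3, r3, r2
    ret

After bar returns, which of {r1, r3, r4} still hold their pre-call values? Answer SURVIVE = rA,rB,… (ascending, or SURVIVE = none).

prologue: push r5 -> mem[0x9e]=0x20, sp=0x9e
prologue: push r6 -> mem[0x9d]=0x89, sp=0x9d
body[0] add  r3, r4, r5 -> r3=0x27
body[1] sub  r5, r1, r5 -> r5=0x58
body[2] add  r5, r3, #14 -> r5=0x35
body[3] add  r6, r0, r1 -> r6=0x99
body[4] mov  r5, r3 -> r5=0x27
body[5] add  r6, r1, r0 -> r6=0x99
body[6] add  r3, r3, r2 -> r3=0xa9
epilogue: pop r6=0x89, sp=0x9e
epilogue: pop r5=0x20, sp=0x9f
r1: callee-saved, written=False
r3: caller-saved, written=True
r4: caller-saved, written=False

SURVIVE = r1,r4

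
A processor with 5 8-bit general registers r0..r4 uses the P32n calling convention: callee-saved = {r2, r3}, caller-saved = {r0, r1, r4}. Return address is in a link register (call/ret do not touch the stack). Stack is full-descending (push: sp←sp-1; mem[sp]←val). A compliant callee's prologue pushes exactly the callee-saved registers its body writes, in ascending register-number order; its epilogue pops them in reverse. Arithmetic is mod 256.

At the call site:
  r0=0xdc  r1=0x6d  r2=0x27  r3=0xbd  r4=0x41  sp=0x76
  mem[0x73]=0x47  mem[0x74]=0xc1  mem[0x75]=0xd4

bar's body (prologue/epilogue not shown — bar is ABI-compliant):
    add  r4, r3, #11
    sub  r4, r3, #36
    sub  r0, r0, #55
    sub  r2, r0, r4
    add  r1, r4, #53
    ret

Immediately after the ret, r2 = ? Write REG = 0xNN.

REG = 0x27

prologue: push r2 -> mem[0x75]=0x27, sp=0x75
body[0] add  r4, r3, #11 -> r4=0xc8
body[1] sub  r4, r3, #36 -> r4=0x99
body[2] sub  r0, r0, #55 -> r0=0xa5
body[3] sub  r2, r0, r4 -> r2=0x0c
body[4] add  r1, r4, #53 -> r1=0xce
epilogue: pop r2=0x27, sp=0x76
r2 is callee-saved -> restored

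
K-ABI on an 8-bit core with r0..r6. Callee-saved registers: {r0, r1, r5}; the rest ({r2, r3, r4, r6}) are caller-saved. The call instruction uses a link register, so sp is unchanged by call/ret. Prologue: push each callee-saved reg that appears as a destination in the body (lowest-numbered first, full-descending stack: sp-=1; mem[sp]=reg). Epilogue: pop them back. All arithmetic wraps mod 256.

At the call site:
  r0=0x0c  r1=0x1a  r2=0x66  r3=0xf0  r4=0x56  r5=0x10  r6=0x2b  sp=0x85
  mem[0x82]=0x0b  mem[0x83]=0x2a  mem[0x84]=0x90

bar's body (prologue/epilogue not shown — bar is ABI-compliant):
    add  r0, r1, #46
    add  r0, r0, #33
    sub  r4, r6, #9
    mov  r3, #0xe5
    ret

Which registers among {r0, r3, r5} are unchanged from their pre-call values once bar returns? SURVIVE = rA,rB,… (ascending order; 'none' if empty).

prologue: push r0 -> mem[0x84]=0x0c, sp=0x84
body[0] add  r0, r1, #46 -> r0=0x48
body[1] add  r0, r0, #33 -> r0=0x69
body[2] sub  r4, r6, #9 -> r4=0x22
body[3] mov  r3, #0xe5 -> r3=0xe5
epilogue: pop r0=0x0c, sp=0x85
r0: callee-saved, written=True
r3: caller-saved, written=True
r5: callee-saved, written=False

SURVIVE = r0,r5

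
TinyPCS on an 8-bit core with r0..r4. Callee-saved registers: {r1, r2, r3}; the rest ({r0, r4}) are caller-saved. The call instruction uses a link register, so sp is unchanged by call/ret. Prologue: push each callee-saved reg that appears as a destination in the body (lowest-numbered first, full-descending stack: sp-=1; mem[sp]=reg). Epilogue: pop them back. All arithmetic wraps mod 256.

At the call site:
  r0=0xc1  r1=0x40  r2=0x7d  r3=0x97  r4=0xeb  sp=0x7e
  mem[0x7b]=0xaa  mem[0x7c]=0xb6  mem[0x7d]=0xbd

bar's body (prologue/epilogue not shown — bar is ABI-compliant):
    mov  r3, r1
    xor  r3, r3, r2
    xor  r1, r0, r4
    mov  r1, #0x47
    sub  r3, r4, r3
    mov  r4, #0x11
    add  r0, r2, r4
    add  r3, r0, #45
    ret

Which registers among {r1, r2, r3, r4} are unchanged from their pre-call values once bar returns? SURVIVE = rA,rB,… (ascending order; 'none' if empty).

SURVIVE = r1,r2,r3

prologue: push r1 → mem[0x7d]=0x40, sp=0x7d
prologue: push r3 → mem[0x7c]=0x97, sp=0x7c
body[0] mov  r3, r1 → r3=0x40
body[1] xor  r3, r3, r2 → r3=0x3d
body[2] xor  r1, r0, r4 → r1=0x2a
body[3] mov  r1, #0x47 → r1=0x47
body[4] sub  r3, r4, r3 → r3=0xae
body[5] mov  r4, #0x11 → r4=0x11
body[6] add  r0, r2, r4 → r0=0x8e
body[7] add  r3, r0, #45 → r3=0xbb
epilogue: pop r3=0x97, sp=0x7d
epilogue: pop r1=0x40, sp=0x7e
r1: callee-saved, written=True
r2: callee-saved, written=False
r3: callee-saved, written=True
r4: caller-saved, written=True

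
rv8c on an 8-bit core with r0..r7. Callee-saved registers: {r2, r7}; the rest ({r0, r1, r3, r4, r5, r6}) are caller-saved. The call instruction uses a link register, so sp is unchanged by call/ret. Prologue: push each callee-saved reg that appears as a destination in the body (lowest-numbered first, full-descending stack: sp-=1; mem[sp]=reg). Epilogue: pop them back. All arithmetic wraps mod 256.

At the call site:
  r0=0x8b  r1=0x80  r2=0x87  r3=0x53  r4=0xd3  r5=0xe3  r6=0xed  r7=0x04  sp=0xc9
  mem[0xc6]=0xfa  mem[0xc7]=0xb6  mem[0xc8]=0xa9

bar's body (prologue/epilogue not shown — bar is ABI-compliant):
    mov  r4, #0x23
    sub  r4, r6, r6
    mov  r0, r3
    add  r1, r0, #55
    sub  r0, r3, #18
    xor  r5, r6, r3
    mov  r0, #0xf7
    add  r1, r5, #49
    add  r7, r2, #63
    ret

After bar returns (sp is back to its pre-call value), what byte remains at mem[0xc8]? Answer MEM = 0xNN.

MEM = 0x04

prologue: push r7 → mem[0xc8]=0x04, sp=0xc8
body[0] mov  r4, #0x23 → r4=0x23
body[1] sub  r4, r6, r6 → r4=0x00
body[2] mov  r0, r3 → r0=0x53
body[3] add  r1, r0, #55 → r1=0x8a
body[4] sub  r0, r3, #18 → r0=0x41
body[5] xor  r5, r6, r3 → r5=0xbe
body[6] mov  r0, #0xf7 → r0=0xf7
body[7] add  r1, r5, #49 → r1=0xef
body[8] add  r7, r2, #63 → r7=0xc6
epilogue: pop r7=0x04, sp=0xc9
prologue pushed ['r7'] at ['0xc8']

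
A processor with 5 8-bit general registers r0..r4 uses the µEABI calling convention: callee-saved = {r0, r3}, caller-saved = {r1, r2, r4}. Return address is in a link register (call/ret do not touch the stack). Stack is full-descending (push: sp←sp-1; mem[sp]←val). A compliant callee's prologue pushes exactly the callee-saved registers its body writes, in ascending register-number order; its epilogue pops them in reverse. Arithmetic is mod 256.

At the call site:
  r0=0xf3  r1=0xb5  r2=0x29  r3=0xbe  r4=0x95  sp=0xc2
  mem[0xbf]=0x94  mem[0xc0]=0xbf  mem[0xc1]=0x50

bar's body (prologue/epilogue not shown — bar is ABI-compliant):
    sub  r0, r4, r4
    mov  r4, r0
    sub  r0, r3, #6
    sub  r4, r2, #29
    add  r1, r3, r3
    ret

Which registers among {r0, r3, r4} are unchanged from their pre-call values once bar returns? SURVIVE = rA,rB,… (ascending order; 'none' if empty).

SURVIVE = r0,r3

prologue: push r0 -> mem[0xc1]=0xf3, sp=0xc1
body[0] sub  r0, r4, r4 -> r0=0x00
body[1] mov  r4, r0 -> r4=0x00
body[2] sub  r0, r3, #6 -> r0=0xb8
body[3] sub  r4, r2, #29 -> r4=0x0c
body[4] add  r1, r3, r3 -> r1=0x7c
epilogue: pop r0=0xf3, sp=0xc2
r0: callee-saved, written=True
r3: callee-saved, written=False
r4: caller-saved, written=True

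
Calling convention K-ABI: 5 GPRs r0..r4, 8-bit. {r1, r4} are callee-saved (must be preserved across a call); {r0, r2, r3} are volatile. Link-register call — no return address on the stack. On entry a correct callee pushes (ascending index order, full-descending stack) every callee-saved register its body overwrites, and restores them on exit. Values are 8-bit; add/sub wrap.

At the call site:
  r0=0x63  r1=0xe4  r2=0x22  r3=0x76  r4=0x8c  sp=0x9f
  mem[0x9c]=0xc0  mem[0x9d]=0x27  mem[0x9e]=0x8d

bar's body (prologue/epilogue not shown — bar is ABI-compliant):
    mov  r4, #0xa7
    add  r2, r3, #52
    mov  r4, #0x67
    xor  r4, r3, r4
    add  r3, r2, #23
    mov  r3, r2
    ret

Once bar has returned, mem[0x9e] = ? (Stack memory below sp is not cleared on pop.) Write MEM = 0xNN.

MEM = 0x8c

prologue: push r4 → mem[0x9e]=0x8c, sp=0x9e
body[0] mov  r4, #0xa7 → r4=0xa7
body[1] add  r2, r3, #52 → r2=0xaa
body[2] mov  r4, #0x67 → r4=0x67
body[3] xor  r4, r3, r4 → r4=0x11
body[4] add  r3, r2, #23 → r3=0xc1
body[5] mov  r3, r2 → r3=0xaa
epilogue: pop r4=0x8c, sp=0x9f
prologue pushed ['r4'] at ['0x9e']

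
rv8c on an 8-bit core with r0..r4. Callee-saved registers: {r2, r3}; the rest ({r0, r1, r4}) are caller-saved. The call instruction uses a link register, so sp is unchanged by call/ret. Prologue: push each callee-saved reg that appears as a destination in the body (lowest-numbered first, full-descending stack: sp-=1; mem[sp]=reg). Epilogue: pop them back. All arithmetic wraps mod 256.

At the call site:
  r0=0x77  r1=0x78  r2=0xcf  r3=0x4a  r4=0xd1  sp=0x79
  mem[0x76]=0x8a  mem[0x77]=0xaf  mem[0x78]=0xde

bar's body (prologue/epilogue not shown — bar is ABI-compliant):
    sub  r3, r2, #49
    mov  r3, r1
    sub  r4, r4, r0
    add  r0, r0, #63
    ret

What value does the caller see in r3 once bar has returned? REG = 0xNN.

REG = 0x4a

prologue: push r3 → mem[0x78]=0x4a, sp=0x78
body[0] sub  r3, r2, #49 → r3=0x9e
body[1] mov  r3, r1 → r3=0x78
body[2] sub  r4, r4, r0 → r4=0x5a
body[3] add  r0, r0, #63 → r0=0xb6
epilogue: pop r3=0x4a, sp=0x79
r3 is callee-saved → restored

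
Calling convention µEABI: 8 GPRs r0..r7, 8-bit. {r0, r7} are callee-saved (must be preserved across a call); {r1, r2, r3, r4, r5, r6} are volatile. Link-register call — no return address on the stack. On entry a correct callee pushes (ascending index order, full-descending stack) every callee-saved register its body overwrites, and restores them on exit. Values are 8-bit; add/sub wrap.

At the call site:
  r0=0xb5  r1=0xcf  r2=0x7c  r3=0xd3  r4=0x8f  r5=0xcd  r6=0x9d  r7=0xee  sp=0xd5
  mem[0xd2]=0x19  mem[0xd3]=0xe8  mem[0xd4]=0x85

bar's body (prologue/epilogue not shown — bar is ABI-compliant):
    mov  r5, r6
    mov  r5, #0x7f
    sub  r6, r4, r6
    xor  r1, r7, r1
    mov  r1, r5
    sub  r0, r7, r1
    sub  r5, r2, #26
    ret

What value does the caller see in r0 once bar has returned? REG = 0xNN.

prologue: push r0 -> mem[0xd4]=0xb5, sp=0xd4
body[0] mov  r5, r6 -> r5=0x9d
body[1] mov  r5, #0x7f -> r5=0x7f
body[2] sub  r6, r4, r6 -> r6=0xf2
body[3] xor  r1, r7, r1 -> r1=0x21
body[4] mov  r1, r5 -> r1=0x7f
body[5] sub  r0, r7, r1 -> r0=0x6f
body[6] sub  r5, r2, #26 -> r5=0x62
epilogue: pop r0=0xb5, sp=0xd5
r0 is callee-saved -> restored

REG = 0xb5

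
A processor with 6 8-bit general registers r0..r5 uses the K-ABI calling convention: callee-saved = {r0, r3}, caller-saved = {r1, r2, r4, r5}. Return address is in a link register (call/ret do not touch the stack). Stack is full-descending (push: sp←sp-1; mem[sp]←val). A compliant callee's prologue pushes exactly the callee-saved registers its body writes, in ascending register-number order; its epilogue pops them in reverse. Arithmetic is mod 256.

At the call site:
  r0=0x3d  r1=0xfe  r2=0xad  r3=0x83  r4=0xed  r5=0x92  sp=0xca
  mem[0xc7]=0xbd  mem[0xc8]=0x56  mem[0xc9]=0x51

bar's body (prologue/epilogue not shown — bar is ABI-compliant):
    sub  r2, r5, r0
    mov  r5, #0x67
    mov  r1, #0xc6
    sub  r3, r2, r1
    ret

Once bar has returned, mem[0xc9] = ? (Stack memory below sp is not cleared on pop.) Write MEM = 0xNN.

prologue: push r3 -> mem[0xc9]=0x83, sp=0xc9
body[0] sub  r2, r5, r0 -> r2=0x55
body[1] mov  r5, #0x67 -> r5=0x67
body[2] mov  r1, #0xc6 -> r1=0xc6
body[3] sub  r3, r2, r1 -> r3=0x8f
epilogue: pop r3=0x83, sp=0xca
prologue pushed ['r3'] at ['0xc9']

MEM = 0x83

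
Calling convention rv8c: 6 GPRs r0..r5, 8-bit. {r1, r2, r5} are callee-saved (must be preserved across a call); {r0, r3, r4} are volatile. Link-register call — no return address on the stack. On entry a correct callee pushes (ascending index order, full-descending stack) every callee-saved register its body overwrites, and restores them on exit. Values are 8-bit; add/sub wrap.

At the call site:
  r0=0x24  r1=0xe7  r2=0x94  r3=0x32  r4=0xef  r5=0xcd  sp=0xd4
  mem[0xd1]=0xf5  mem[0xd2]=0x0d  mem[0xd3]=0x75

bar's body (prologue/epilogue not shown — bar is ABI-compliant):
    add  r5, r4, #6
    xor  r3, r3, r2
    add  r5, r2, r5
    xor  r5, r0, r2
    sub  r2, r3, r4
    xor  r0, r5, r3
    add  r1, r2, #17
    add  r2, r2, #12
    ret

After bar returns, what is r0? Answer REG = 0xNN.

REG = 0x16

prologue: push r1 → mem[0xd3]=0xe7, sp=0xd3
prologue: push r2 → mem[0xd2]=0x94, sp=0xd2
prologue: push r5 → mem[0xd1]=0xcd, sp=0xd1
body[0] add  r5, r4, #6 → r5=0xf5
body[1] xor  r3, r3, r2 → r3=0xa6
body[2] add  r5, r2, r5 → r5=0x89
body[3] xor  r5, r0, r2 → r5=0xb0
body[4] sub  r2, r3, r4 → r2=0xb7
body[5] xor  r0, r5, r3 → r0=0x16
body[6] add  r1, r2, #17 → r1=0xc8
body[7] add  r2, r2, #12 → r2=0xc3
epilogue: pop r5=0xcd, sp=0xd2
epilogue: pop r2=0x94, sp=0xd3
epilogue: pop r1=0xe7, sp=0xd4
r0 is caller-saved → body value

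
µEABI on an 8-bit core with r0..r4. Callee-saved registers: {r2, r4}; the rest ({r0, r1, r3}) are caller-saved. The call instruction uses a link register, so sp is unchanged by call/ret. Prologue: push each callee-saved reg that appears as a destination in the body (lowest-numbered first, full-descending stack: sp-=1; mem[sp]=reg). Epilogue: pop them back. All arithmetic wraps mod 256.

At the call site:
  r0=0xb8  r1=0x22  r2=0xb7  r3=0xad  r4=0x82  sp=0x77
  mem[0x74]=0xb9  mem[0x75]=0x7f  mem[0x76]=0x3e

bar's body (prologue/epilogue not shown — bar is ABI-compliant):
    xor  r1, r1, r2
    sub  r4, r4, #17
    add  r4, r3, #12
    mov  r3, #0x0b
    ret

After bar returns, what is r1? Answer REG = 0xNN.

REG = 0x95

prologue: push r4 → mem[0x76]=0x82, sp=0x76
body[0] xor  r1, r1, r2 → r1=0x95
body[1] sub  r4, r4, #17 → r4=0x71
body[2] add  r4, r3, #12 → r4=0xb9
body[3] mov  r3, #0x0b → r3=0x0b
epilogue: pop r4=0x82, sp=0x77
r1 is caller-saved → body value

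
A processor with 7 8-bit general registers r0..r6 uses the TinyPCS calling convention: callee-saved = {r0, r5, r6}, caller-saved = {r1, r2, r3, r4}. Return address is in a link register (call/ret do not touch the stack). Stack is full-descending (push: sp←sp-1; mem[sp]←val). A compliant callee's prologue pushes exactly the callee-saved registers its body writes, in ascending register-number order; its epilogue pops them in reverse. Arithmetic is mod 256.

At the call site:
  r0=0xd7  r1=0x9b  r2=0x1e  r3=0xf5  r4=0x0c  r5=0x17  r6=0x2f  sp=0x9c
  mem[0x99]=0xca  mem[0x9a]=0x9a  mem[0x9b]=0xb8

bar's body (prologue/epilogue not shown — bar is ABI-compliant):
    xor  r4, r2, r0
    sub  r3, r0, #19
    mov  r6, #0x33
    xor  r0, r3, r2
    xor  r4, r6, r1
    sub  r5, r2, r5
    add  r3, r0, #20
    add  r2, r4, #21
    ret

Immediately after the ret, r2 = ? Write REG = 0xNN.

REG = 0xbd

prologue: push r0 → mem[0x9b]=0xd7, sp=0x9b
prologue: push r5 → mem[0x9a]=0x17, sp=0x9a
prologue: push r6 → mem[0x99]=0x2f, sp=0x99
body[0] xor  r4, r2, r0 → r4=0xc9
body[1] sub  r3, r0, #19 → r3=0xc4
body[2] mov  r6, #0x33 → r6=0x33
body[3] xor  r0, r3, r2 → r0=0xda
body[4] xor  r4, r6, r1 → r4=0xa8
body[5] sub  r5, r2, r5 → r5=0x07
body[6] add  r3, r0, #20 → r3=0xee
body[7] add  r2, r4, #21 → r2=0xbd
epilogue: pop r6=0x2f, sp=0x9a
epilogue: pop r5=0x17, sp=0x9b
epilogue: pop r0=0xd7, sp=0x9c
r2 is caller-saved → body value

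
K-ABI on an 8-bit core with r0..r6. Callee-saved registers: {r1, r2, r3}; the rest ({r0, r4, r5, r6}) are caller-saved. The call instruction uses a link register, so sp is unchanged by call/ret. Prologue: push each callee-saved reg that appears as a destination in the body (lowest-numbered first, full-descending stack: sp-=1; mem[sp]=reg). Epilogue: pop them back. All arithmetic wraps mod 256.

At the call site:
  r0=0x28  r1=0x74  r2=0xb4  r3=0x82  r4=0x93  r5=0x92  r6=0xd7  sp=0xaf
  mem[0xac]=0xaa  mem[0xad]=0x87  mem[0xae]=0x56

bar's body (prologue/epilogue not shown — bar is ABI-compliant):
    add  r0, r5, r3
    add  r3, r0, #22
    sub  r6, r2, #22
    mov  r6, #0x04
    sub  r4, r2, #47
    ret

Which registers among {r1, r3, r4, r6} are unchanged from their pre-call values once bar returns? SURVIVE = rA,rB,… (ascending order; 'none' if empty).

SURVIVE = r1,r3

prologue: push r3 → mem[0xae]=0x82, sp=0xae
body[0] add  r0, r5, r3 → r0=0x14
body[1] add  r3, r0, #22 → r3=0x2a
body[2] sub  r6, r2, #22 → r6=0x9e
body[3] mov  r6, #0x04 → r6=0x04
body[4] sub  r4, r2, #47 → r4=0x85
epilogue: pop r3=0x82, sp=0xaf
r1: callee-saved, written=False
r3: callee-saved, written=True
r4: caller-saved, written=True
r6: caller-saved, written=True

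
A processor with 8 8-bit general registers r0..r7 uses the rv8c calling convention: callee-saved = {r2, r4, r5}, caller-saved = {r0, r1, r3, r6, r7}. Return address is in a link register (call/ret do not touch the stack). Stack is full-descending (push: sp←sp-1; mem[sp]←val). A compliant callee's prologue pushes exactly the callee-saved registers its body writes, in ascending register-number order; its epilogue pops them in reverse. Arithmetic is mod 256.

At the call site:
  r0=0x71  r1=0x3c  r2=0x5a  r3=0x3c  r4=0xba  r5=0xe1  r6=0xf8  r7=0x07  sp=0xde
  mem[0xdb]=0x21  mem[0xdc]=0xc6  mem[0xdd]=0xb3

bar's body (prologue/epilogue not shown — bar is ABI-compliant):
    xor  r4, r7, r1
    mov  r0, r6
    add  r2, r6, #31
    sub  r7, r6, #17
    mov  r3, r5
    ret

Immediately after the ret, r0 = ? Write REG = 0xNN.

REG = 0xf8

prologue: push r2 -> mem[0xdd]=0x5a, sp=0xdd
prologue: push r4 -> mem[0xdc]=0xba, sp=0xdc
body[0] xor  r4, r7, r1 -> r4=0x3b
body[1] mov  r0, r6 -> r0=0xf8
body[2] add  r2, r6, #31 -> r2=0x17
body[3] sub  r7, r6, #17 -> r7=0xe7
body[4] mov  r3, r5 -> r3=0xe1
epilogue: pop r4=0xba, sp=0xdd
epilogue: pop r2=0x5a, sp=0xde
r0 is caller-saved -> body value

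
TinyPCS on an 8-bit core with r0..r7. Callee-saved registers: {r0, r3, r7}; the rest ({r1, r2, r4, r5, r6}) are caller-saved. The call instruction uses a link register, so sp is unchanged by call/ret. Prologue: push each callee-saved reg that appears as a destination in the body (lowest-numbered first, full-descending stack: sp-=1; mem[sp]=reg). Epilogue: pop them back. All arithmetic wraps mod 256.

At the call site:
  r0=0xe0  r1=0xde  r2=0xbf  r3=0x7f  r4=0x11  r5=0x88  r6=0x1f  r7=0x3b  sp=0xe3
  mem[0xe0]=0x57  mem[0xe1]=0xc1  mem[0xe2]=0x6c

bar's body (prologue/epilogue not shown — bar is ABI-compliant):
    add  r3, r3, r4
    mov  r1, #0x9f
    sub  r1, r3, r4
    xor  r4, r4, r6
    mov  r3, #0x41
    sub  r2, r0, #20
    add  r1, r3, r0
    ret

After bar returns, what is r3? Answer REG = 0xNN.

REG = 0x7f

prologue: push r3 → mem[0xe2]=0x7f, sp=0xe2
body[0] add  r3, r3, r4 → r3=0x90
body[1] mov  r1, #0x9f → r1=0x9f
body[2] sub  r1, r3, r4 → r1=0x7f
body[3] xor  r4, r4, r6 → r4=0x0e
body[4] mov  r3, #0x41 → r3=0x41
body[5] sub  r2, r0, #20 → r2=0xcc
body[6] add  r1, r3, r0 → r1=0x21
epilogue: pop r3=0x7f, sp=0xe3
r3 is callee-saved → restored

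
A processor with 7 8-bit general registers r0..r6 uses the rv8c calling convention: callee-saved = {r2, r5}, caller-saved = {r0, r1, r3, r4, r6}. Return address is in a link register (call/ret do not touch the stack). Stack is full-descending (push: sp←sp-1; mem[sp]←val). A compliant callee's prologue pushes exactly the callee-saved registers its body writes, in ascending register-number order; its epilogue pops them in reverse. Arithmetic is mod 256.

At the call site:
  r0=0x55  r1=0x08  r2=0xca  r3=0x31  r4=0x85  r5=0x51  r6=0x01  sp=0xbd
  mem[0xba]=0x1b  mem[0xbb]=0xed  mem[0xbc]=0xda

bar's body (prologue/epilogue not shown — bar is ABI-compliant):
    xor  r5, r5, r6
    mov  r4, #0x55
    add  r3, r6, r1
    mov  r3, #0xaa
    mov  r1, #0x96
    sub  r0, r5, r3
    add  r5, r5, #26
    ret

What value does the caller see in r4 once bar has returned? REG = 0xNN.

REG = 0x55

prologue: push r5 -> mem[0xbc]=0x51, sp=0xbc
body[0] xor  r5, r5, r6 -> r5=0x50
body[1] mov  r4, #0x55 -> r4=0x55
body[2] add  r3, r6, r1 -> r3=0x09
body[3] mov  r3, #0xaa -> r3=0xaa
body[4] mov  r1, #0x96 -> r1=0x96
body[5] sub  r0, r5, r3 -> r0=0xa6
body[6] add  r5, r5, #26 -> r5=0x6a
epilogue: pop r5=0x51, sp=0xbd
r4 is caller-saved -> body value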